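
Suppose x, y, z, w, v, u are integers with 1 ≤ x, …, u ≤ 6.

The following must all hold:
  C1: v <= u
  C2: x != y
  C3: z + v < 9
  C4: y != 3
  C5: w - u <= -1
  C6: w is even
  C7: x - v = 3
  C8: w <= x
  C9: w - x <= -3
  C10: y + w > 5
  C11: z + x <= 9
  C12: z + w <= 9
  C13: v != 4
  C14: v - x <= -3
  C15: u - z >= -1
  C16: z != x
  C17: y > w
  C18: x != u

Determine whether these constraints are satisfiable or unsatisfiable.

Satisfiable

One satisfying assignment is x = 5, y = 6, z = 4, w = 2, v = 2, u = 4.
For the less obvious constraints — constraint 3: z + v = 6; constraint 5: w - u = -2 — and the others hold by inspection.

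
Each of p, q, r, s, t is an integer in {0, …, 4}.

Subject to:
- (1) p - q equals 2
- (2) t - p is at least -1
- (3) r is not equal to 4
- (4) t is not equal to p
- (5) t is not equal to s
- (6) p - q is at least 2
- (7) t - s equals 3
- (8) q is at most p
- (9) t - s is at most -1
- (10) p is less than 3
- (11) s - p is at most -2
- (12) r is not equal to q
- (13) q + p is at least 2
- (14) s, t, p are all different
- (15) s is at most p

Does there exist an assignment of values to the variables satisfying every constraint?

Unsatisfiable

Constraints 2, 9, and 11 give t − p ≥ -1, p − s ≥ 2, s − t ≥ 1.
Adding all 3 inequalities: the left sides telescope to 0, and the right sides sum to (-1) + 2 + 1 = 2. So 0 ≥ 2, which is false.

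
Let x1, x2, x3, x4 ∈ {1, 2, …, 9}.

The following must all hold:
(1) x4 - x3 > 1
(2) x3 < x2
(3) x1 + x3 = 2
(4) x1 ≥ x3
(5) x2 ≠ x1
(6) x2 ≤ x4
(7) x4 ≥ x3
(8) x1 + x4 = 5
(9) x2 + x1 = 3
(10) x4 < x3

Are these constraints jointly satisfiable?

Unsatisfiable

Constraints 2, 6, and 10 give x2 ≤ x4, x4 < x3, x3 < x2. Chaining: x2 ≤ x4 < x3 < x2, which forces x2 < x2 — impossible.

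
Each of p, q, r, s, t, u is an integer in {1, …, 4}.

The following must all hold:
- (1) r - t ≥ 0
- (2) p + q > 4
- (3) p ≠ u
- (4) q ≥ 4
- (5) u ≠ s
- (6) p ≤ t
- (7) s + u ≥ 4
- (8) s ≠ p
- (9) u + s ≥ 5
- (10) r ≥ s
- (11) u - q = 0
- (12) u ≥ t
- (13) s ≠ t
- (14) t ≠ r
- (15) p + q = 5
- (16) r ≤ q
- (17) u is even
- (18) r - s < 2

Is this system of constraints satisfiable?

The assignment p = 1, q = 4, r = 2, s = 2, t = 1, u = 4 works:
  constraint 1 holds since r - t = 1.
  constraint 2 holds since p + q = 5.
  constraint 7 holds since s + u = 6.
The rest check out directly.

Satisfiable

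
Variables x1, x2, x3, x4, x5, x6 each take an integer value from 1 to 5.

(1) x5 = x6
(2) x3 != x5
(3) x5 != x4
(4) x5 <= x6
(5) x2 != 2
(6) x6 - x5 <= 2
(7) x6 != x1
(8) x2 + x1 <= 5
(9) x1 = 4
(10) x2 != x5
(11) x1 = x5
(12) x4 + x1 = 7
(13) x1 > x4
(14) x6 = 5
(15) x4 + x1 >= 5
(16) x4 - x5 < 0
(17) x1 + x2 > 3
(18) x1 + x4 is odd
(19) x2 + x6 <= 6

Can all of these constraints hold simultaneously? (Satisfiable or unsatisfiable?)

Unsatisfiable

Constraint 9 fixes x1 = 4 and constraint 14 fixes x6 = 5. Constraints 1 and 11 give x1 = x5 = x6, so x1 = x6. But 4 ≠ 5 — contradiction.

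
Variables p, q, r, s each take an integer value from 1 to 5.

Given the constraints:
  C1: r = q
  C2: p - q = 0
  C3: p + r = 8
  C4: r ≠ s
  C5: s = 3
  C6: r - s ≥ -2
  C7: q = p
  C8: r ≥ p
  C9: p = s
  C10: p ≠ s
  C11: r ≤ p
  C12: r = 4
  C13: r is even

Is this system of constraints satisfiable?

Constraint 12 fixes r = 4 and constraint 5 fixes s = 3. Constraints 1, 7, and 9 give r = q = p = s, so r = s. But 4 ≠ 3 — contradiction.

Unsatisfiable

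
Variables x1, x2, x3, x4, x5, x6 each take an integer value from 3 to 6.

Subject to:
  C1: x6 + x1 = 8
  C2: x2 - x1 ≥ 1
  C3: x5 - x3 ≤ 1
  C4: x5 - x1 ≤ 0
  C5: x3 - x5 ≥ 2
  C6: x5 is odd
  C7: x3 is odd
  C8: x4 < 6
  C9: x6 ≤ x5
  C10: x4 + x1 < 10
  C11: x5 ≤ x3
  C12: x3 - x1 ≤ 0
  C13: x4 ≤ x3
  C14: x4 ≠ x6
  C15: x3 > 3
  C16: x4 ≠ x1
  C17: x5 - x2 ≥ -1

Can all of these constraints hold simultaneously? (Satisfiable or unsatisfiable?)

Unsatisfiable

Constraints 2, 5, 12, and 17 give x2 − x1 ≥ 1, x1 − x3 ≥ 0, x3 − x5 ≥ 2, x5 − x2 ≥ -1.
Adding all 4 inequalities: the left sides telescope to 0, and the right sides sum to 1 + 0 + 2 + (-1) = 2. So 0 ≥ 2, which is false.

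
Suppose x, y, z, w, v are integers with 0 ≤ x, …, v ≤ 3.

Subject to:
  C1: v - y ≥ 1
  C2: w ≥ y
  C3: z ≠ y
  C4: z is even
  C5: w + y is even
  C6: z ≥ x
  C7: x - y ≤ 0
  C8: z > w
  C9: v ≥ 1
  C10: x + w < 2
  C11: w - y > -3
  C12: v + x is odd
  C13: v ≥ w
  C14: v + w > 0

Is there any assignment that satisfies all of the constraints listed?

Satisfiable

The assignment x = 0, y = 0, z = 2, w = 0, v = 3 works:
  constraint 1 holds since v - y = 3.
  constraint 7 holds since x - y = 0.
The rest check out directly.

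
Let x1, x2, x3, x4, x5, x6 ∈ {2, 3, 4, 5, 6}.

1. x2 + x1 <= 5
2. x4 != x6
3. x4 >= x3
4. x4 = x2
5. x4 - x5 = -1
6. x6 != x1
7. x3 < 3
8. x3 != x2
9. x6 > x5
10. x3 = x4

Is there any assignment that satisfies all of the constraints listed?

From constraints 4 and 10, x3 = x4 = x2, so x3 = x2. But constraint 8 says x3 ≠ x2. Contradiction.

Unsatisfiable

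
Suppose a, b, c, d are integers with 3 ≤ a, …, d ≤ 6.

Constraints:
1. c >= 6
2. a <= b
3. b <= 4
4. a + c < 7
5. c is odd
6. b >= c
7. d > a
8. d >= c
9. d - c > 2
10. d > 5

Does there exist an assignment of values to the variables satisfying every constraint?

Unsatisfiable

From constraints 1 and 6: b ≥ c and c ≥ 6, so b ≥ 6. From constraint 3: b ≤ 4. But 4 < 6, so no value of b works.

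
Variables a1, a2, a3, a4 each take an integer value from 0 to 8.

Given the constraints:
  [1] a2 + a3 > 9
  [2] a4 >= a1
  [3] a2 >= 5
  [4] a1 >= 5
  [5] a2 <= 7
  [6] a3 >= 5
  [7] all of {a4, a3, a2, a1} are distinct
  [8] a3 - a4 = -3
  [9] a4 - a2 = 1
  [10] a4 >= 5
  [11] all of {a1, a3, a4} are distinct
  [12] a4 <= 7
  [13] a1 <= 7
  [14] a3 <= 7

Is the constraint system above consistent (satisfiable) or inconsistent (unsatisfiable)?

Unsatisfiable

Constraints 3, 4, 5, 6, 10, 12, 13, and 14 confine each of a4, a3, a2, a1 to the 3 values {5, …, 7}.
Constraint 7 requires all 4 of them to be distinct, but only 3 values are available — impossible by the pigeonhole principle.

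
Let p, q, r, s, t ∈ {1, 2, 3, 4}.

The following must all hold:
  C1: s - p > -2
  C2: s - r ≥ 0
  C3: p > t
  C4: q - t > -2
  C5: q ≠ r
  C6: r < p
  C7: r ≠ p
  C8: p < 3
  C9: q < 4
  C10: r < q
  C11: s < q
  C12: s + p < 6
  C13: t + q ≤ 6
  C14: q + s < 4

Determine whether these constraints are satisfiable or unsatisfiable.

Try p = 2, q = 2, r = 1, s = 1, t = 1.
Check constraint 1: s - p = -1; constraint 2: s - r = 0; constraint 4: q - t = 1. The remaining constraints are straightforward to verify.

Satisfiable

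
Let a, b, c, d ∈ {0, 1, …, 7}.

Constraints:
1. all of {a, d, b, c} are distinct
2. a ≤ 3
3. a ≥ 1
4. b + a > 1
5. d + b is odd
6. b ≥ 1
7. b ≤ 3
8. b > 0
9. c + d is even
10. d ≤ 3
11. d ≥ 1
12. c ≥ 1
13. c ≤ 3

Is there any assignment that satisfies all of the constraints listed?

Constraints 2, 3, 6, 7, 10, 11, 12, and 13 confine each of a, d, b, c to the 3 values {1, …, 3}.
Constraint 1 requires all 4 of them to be distinct, but only 3 values are available — impossible by the pigeonhole principle.

Unsatisfiable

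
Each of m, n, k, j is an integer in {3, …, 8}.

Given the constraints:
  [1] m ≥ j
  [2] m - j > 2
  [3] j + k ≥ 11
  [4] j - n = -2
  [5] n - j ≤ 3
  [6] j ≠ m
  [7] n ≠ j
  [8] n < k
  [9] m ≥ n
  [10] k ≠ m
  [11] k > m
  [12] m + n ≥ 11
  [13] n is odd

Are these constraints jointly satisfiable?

Satisfiable

Try m = 6, n = 5, k = 8, j = 3.
Check constraint 2: m - j = 3; constraint 3: j + k = 11. The remaining constraints are straightforward to verify.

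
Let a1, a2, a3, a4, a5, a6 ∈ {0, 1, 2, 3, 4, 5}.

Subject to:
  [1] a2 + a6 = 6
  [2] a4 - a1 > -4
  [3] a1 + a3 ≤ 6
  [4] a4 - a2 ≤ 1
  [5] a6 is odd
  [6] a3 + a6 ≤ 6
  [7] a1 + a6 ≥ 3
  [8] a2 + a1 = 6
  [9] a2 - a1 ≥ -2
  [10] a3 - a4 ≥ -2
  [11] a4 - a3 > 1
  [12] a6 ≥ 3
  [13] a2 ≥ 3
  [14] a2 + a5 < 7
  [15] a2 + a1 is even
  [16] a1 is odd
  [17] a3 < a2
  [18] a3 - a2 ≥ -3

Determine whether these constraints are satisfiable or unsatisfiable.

Satisfiable

The assignment a1 = 3, a2 = 3, a3 = 0, a4 = 2, a5 = 2, a6 = 3 works:
  constraint 1 holds since a2 + a6 = 6.
  constraint 2 holds since a4 - a1 = -1.
The rest check out directly.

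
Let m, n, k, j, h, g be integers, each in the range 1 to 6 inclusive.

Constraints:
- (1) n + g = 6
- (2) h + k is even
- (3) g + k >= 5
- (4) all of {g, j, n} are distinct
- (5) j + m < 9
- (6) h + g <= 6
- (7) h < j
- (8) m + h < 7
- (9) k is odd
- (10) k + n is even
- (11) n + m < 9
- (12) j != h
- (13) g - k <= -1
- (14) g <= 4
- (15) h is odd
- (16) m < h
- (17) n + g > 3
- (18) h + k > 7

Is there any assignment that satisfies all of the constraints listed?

One satisfying assignment is m = 1, n = 5, k = 5, j = 6, h = 5, g = 1.
For the less obvious constraints — constraint 1: n + g = 6; constraint 3: g + k = 6 — and the others hold by inspection.

Satisfiable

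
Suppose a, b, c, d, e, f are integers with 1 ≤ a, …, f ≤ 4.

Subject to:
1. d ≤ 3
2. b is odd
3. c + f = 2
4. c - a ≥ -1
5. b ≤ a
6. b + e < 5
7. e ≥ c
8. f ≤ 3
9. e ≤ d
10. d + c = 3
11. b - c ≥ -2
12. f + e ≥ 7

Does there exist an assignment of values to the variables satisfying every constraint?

Unsatisfiable

From constraint 8: f ≤ 3. From constraints 1 and 9: e ≤ d ≤ 3. Hence f + e ≤ 6. But constraint 12 requires f + e ≥ 7, and 7 > 6. Contradiction.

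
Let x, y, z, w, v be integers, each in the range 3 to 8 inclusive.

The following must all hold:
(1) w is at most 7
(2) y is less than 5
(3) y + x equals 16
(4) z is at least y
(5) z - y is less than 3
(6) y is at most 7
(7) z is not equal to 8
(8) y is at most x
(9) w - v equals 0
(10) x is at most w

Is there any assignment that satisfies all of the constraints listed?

Unsatisfiable

From constraint 6: y ≤ 7. From constraints 1 and 10: x ≤ w ≤ 7. Hence y + x ≤ 14. But constraint 3 requires y + x = 16, and 16 > 14. Contradiction.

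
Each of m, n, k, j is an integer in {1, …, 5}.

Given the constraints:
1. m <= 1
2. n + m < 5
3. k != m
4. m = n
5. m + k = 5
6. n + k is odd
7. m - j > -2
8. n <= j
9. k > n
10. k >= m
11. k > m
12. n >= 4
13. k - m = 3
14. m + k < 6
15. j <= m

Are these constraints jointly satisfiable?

Unsatisfiable

From constraints 8 and 12: j ≥ n and n ≥ 4, so j ≥ 4. From constraints 1 and 15: j ≤ m and m ≤ 1, so j ≤ 1. But 1 < 4, so no value of j works.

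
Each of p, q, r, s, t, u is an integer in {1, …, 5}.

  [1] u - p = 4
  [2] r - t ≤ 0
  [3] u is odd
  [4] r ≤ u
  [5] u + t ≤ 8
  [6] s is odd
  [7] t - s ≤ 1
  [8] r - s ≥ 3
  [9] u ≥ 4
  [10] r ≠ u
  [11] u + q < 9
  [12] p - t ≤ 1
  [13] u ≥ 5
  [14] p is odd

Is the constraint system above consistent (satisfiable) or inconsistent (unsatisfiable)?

Constraints 2, 7, and 8 give r − s ≥ 3, s − t ≥ -1, t − r ≥ 0.
Adding all 3 inequalities: the left sides telescope to 0, and the right sides sum to 3 + (-1) + 0 = 2. So 0 ≥ 2, which is false.

Unsatisfiable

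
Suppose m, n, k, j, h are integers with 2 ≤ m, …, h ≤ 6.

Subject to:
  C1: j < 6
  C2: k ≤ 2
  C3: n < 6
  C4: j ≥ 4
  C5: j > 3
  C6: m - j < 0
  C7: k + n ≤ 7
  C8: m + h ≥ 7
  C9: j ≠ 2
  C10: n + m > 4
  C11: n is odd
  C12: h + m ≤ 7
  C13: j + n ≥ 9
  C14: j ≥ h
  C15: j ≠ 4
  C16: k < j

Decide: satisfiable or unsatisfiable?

Satisfiable

Setting (m, n, k, j, h) = (2, 5, 2, 5, 5) satisfies everything: constraint 6: m - j = -3; constraint 7: k + n = 7; constraint 8: m + h = 7, and the others follow.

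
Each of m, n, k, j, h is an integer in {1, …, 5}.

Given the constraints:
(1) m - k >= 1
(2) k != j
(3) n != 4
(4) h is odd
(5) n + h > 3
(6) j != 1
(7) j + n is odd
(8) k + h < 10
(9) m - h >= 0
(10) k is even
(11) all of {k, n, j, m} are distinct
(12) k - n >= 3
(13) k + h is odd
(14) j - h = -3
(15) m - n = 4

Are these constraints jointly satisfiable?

Satisfiable

One satisfying assignment is m = 5, n = 1, k = 4, j = 2, h = 5.
For the less obvious constraints — constraint 1: m - k = 1; constraint 5: n + h = 6; constraint 8: k + h = 9 — and the others hold by inspection.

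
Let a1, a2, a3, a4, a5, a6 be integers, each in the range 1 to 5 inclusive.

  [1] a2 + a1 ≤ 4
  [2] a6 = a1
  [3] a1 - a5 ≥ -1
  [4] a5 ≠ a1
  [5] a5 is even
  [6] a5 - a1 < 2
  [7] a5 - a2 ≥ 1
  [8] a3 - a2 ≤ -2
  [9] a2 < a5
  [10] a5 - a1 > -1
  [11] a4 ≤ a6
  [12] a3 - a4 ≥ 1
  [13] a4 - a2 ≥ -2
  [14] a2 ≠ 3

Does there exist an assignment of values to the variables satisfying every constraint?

Constraints 8, 12, and 13 give a2 − a3 ≥ 2, a3 − a4 ≥ 1, a4 − a2 ≥ -2.
Adding all 3 inequalities: the left sides telescope to 0, and the right sides sum to 2 + 1 + (-2) = 1. So 0 ≥ 1, which is false.

Unsatisfiable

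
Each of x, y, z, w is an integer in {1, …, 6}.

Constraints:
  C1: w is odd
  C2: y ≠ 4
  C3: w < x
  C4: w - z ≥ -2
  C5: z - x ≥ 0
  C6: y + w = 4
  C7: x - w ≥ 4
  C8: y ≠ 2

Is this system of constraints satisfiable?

Constraints 4, 5, and 7 give w − z ≥ -2, z − x ≥ 0, x − w ≥ 4.
Adding all 3 inequalities: the left sides telescope to 0, and the right sides sum to (-2) + 0 + 4 = 2. So 0 ≥ 2, which is false.

Unsatisfiable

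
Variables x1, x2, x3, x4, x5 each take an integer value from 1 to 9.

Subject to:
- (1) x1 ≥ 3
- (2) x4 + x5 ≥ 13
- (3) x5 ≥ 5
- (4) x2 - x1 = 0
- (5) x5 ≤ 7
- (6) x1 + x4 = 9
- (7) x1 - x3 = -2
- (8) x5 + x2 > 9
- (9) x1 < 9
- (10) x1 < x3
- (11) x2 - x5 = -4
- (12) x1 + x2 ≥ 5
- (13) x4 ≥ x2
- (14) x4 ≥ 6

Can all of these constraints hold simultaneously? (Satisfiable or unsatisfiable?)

Try x1 = 3, x2 = 3, x3 = 5, x4 = 6, x5 = 7.
Check constraint 2: x4 + x5 = 13; constraint 4: x2 - x1 = 0; constraint 6: x1 + x4 = 9. The remaining constraints are straightforward to verify.

Satisfiable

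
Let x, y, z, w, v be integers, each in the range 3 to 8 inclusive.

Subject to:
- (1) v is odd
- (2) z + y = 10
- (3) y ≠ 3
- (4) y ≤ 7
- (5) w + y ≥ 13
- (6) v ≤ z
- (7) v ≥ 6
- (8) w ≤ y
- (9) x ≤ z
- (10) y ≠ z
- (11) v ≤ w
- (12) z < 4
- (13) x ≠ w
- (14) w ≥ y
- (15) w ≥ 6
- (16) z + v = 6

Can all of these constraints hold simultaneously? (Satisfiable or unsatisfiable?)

From constraints 6 and 7: z ≥ v ≥ 6. From constraints 8 and 15: y ≥ w ≥ 6. Hence z + y ≥ 12. But constraint 2 requires z + y = 10, and 10 < 12. Contradiction.

Unsatisfiable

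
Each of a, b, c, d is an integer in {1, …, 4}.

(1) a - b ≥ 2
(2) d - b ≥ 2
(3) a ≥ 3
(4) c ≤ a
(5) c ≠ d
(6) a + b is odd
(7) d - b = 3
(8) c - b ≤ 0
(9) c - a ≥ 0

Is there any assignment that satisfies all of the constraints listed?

Unsatisfiable

Constraints 1, 8, and 9 give c − a ≥ 0, a − b ≥ 2, b − c ≥ 0.
Adding all 3 inequalities: the left sides telescope to 0, and the right sides sum to 0 + 2 + 0 = 2. So 0 ≥ 2, which is false.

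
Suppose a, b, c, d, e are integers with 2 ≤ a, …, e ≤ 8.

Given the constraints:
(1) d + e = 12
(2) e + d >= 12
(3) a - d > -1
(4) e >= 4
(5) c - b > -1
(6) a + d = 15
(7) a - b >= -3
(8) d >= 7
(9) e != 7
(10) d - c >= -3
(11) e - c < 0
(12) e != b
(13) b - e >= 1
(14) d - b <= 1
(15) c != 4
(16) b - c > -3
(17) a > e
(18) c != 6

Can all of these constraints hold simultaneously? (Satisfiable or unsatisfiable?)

Take a = 8, b = 8, c = 8, d = 7, e = 5. Then constraint 1: d + e = 12; constraint 2: e + d = 12, and every other listed constraint is also met.

Satisfiable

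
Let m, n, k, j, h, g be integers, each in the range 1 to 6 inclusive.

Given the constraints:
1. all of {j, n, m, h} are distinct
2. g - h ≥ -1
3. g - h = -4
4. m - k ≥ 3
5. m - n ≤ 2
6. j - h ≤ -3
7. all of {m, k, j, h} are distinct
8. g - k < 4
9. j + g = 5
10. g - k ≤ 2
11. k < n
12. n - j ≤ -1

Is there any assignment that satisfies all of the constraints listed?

Unsatisfiable

Constraints 2, 4, 5, 6, 10, and 12 give n − m ≥ -2, m − k ≥ 3, k − g ≥ -2, g − h ≥ -1, h − j ≥ 3, j − n ≥ 1.
Adding all 6 inequalities: the left sides telescope to 0, and the right sides sum to (-2) + 3 + (-2) + (-1) + 3 + 1 = 2. So 0 ≥ 2, which is false.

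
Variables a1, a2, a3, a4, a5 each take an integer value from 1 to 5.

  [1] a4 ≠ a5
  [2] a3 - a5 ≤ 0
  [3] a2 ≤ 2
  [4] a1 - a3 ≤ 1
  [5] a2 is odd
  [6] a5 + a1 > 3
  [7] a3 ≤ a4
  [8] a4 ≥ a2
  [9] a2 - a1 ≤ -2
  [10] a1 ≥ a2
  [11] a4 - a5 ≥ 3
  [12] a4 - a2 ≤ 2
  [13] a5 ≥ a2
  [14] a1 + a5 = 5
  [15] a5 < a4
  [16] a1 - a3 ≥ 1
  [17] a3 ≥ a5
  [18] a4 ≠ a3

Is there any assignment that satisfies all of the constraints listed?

Unsatisfiable

Constraints 2, 4, 9, 11, and 12 give a3 − a1 ≥ -1, a1 − a2 ≥ 2, a2 − a4 ≥ -2, a4 − a5 ≥ 3, a5 − a3 ≥ 0.
Adding all 5 inequalities: the left sides telescope to 0, and the right sides sum to (-1) + 2 + (-2) + 3 + 0 = 2. So 0 ≥ 2, which is false.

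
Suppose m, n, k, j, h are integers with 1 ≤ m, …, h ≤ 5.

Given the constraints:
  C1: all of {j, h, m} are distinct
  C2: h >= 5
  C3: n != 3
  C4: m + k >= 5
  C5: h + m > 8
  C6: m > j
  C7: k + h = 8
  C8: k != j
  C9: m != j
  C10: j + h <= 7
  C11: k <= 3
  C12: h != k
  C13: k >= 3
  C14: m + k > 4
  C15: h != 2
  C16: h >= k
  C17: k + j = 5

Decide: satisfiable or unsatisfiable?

Try m = 4, n = 4, k = 3, j = 2, h = 5.
Check constraint 4: m + k = 7; constraint 5: h + m = 9. The remaining constraints are straightforward to verify.

Satisfiable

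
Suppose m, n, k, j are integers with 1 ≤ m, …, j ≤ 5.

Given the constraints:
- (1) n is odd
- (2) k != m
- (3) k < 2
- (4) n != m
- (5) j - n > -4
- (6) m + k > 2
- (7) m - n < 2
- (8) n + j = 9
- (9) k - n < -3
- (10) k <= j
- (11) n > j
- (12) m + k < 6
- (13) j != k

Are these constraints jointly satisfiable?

Try m = 4, n = 5, k = 1, j = 4.
Check constraint 5: j - n = -1; constraint 6: m + k = 5. The remaining constraints are straightforward to verify.

Satisfiable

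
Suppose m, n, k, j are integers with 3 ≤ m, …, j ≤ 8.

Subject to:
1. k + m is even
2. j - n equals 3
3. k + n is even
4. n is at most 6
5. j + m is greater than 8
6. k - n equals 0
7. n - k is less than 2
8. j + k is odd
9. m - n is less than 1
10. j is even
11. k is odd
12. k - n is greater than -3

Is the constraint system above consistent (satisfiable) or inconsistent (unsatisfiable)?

Satisfiable

Setting (m, n, k, j) = (3, 3, 3, 6) satisfies everything: constraint 2: j - n = 3; constraint 5: j + m = 9; constraint 6: k - n = 0, and the others follow.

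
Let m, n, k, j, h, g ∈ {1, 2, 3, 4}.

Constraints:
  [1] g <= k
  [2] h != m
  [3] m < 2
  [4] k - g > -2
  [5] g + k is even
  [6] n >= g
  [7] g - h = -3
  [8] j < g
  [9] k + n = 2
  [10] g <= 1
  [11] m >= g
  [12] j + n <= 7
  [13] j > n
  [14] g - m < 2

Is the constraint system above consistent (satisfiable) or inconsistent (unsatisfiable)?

Unsatisfiable

Constraints 6, 8, and 13 give g ≤ n, n < j, j < g. Chaining: g ≤ n < j < g, which forces g < g — impossible.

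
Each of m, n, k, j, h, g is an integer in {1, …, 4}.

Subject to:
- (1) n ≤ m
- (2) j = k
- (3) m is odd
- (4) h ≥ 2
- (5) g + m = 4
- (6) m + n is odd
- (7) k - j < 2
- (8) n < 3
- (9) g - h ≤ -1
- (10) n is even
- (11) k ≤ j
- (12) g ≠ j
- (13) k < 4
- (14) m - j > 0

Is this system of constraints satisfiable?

Satisfiable

Take m = 3, n = 2, k = 2, j = 2, h = 4, g = 1. Then constraint 5: g + m = 4; constraint 7: k - j = 0, and every other listed constraint is also met.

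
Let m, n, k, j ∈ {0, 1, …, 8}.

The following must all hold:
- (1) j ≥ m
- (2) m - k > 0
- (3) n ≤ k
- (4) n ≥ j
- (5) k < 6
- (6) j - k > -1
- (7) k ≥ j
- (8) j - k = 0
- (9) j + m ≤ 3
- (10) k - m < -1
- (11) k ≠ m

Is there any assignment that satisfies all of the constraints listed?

Constraints 1, 2, 3, and 4 give k < m, m ≤ j, j ≤ n, n ≤ k. Chaining: k < m ≤ j ≤ n ≤ k, which forces k < k — impossible.

Unsatisfiable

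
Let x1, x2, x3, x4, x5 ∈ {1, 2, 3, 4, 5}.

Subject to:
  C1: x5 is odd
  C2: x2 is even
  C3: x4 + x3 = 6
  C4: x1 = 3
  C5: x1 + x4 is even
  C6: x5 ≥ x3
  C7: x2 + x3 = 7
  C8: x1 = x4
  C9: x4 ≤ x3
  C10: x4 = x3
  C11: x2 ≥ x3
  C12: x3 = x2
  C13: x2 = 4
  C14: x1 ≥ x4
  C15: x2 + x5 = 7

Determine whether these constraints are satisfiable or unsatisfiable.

Unsatisfiable

Constraint 4 fixes x1 = 3 and constraint 13 fixes x2 = 4. Constraints 8, 10, and 12 give x1 = x4 = x3 = x2, so x1 = x2. But 3 ≠ 4 — contradiction.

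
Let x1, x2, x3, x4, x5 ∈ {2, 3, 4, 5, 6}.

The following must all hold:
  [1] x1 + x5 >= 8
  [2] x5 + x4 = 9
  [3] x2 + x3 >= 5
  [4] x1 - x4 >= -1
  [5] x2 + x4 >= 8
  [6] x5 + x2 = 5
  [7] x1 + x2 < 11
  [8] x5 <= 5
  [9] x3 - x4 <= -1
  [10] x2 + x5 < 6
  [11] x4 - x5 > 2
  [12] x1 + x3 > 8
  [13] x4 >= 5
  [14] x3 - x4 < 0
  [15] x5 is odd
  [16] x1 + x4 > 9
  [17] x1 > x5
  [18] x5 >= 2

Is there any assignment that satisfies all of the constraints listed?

Satisfiable

Setting (x1, x2, x3, x4, x5) = (6, 2, 3, 6, 3) satisfies everything: constraint 1: x1 + x5 = 9; constraint 2: x5 + x4 = 9, and the others follow.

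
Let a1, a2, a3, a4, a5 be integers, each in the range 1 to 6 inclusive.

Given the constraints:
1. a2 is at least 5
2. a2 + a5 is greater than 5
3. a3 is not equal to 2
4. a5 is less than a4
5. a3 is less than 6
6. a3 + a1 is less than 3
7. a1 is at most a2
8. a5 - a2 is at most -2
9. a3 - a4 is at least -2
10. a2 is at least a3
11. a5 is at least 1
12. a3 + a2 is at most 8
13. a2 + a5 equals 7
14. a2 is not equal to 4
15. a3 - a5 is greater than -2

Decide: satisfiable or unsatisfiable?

Satisfiable

One satisfying assignment is a1 = 1, a2 = 5, a3 = 1, a4 = 3, a5 = 2.
For the less obvious constraints — constraint 2: a2 + a5 = 7; constraint 6: a3 + a1 = 2; constraint 8: a5 - a2 = -3 — and the others hold by inspection.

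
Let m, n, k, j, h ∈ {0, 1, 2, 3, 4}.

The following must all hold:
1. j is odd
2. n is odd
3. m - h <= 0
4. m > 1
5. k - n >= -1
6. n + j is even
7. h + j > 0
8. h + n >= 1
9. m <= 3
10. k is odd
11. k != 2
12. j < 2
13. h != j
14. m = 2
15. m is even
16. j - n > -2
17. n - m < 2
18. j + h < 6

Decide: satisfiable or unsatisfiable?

Satisfiable

One satisfying assignment is m = 2, n = 1, k = 1, j = 1, h = 2.
For the less obvious constraints — constraint 3: m - h = 0; constraint 5: k - n = 0; constraint 7: h + j = 3 — and the others hold by inspection.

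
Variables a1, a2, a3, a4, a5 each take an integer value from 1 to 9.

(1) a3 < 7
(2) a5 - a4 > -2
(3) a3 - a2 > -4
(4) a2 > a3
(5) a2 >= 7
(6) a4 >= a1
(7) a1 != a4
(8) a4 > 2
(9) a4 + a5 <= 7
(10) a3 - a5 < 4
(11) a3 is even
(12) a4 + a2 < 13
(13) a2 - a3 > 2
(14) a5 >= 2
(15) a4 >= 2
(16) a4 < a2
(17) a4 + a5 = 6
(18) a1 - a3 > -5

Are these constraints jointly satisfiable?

Satisfiable

Take a1 = 2, a2 = 9, a3 = 6, a4 = 3, a5 = 3. Then constraint 2: a5 - a4 = 0; constraint 3: a3 - a2 = -3, and every other listed constraint is also met.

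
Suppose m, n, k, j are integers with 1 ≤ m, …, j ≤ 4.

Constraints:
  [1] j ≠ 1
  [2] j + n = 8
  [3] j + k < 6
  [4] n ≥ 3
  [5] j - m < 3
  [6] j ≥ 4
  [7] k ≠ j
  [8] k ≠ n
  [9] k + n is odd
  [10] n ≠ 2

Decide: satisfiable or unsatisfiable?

Satisfiable

Setting (m, n, k, j) = (3, 4, 1, 4) satisfies everything: constraint 2: j + n = 8; constraint 3: j + k = 5, and the others follow.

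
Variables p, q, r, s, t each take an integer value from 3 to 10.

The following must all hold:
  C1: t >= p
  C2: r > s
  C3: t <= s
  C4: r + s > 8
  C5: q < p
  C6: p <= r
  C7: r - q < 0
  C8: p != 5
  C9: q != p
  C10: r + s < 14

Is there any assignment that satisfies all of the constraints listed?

Unsatisfiable

Constraints 1, 2, 3, 5, and 7 give t ≤ s, s < r, r < q, q < p, p ≤ t. Chaining: t ≤ s < r < q < p ≤ t, which forces t < t — impossible.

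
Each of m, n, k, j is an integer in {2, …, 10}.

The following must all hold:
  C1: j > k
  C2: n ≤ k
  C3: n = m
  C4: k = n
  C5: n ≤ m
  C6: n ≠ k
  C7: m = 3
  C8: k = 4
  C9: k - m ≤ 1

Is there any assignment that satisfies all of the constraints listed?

Constraint 8 fixes k = 4 and constraint 7 fixes m = 3. Constraints 3 and 4 give k = n = m, so k = m. But 4 ≠ 3 — contradiction.

Unsatisfiable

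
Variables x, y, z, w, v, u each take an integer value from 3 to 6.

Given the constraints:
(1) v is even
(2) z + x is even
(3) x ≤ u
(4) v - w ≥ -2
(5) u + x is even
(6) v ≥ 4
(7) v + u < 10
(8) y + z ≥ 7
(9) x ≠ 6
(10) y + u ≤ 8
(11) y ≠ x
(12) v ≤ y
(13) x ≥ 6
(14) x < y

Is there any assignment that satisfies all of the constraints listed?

From constraints 6 and 12: y ≥ v ≥ 4. From constraints 3 and 13: u ≥ x ≥ 6. Hence y + u ≥ 10. But constraint 10 requires y + u ≤ 8, and 8 < 10. Contradiction.

Unsatisfiable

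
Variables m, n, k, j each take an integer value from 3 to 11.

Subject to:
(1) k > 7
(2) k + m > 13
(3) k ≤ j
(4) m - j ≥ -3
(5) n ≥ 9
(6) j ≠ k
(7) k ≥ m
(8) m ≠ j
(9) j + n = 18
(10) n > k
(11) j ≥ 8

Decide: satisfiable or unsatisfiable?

The assignment m = 8, n = 9, k = 8, j = 9 works:
  constraint 2 holds since k + m = 16.
  constraint 4 holds since m - j = -1.
  constraint 9 holds since j + n = 18.
The rest check out directly.

Satisfiable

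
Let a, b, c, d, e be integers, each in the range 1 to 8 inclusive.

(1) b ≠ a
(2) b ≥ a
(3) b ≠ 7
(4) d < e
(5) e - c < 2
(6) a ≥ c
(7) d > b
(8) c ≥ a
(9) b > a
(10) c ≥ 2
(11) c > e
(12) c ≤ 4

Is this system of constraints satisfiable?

Constraints 4, 6, 7, 9, and 11 give b < d, d < e, e < c, c ≤ a, a < b. Chaining: b < d < e < c ≤ a < b, which forces b < b — impossible.

Unsatisfiable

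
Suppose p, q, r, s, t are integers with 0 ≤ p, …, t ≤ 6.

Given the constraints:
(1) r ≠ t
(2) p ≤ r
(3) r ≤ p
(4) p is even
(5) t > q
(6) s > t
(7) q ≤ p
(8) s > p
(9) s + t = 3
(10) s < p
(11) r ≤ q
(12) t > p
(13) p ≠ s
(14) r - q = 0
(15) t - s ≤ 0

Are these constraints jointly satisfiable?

Constraints 2, 5, 6, 10, and 11 give r ≤ q, q < t, t < s, s < p, p ≤ r. Chaining: r ≤ q < t < s < p ≤ r, which forces r < r — impossible.

Unsatisfiable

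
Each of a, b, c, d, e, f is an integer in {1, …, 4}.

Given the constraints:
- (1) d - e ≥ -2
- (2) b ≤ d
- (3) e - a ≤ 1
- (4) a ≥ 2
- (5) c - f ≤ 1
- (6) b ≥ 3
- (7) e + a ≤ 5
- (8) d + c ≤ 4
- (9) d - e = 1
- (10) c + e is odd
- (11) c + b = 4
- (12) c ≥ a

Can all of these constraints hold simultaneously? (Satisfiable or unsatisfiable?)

From constraints 2 and 6: d ≥ b ≥ 3. From constraints 4 and 12: c ≥ a ≥ 2. Hence d + c ≥ 5. But constraint 8 requires d + c ≤ 4, and 4 < 5. Contradiction.

Unsatisfiable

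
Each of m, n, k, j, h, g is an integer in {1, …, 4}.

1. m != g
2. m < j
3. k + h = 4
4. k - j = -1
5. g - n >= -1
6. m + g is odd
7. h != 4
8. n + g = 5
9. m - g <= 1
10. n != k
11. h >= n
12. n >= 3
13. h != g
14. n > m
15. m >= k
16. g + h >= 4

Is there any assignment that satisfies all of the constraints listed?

Setting (m, n, k, j, h, g) = (1, 3, 1, 2, 3, 2) satisfies everything: constraint 3: k + h = 4; constraint 4: k - j = -1; constraint 5: g - n = -1, and the others follow.

Satisfiable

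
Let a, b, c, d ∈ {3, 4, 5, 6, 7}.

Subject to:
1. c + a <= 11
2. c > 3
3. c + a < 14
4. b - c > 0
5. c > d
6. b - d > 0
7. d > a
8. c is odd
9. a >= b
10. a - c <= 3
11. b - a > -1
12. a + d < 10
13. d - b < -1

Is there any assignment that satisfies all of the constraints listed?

Unsatisfiable

Constraints 4, 5, 7, and 9 give c < b, b ≤ a, a < d, d < c. Chaining: c < b ≤ a < d < c, which forces c < c — impossible.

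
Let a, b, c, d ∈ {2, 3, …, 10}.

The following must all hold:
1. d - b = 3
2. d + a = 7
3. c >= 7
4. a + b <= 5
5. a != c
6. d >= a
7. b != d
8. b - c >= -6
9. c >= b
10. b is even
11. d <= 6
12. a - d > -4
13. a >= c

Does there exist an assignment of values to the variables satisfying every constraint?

Unsatisfiable

From constraints 3 and 13: a ≥ c and c ≥ 7, so a ≥ 7. From constraints 6 and 11: a ≤ d and d ≤ 6, so a ≤ 6. But 6 < 7, so no value of a works.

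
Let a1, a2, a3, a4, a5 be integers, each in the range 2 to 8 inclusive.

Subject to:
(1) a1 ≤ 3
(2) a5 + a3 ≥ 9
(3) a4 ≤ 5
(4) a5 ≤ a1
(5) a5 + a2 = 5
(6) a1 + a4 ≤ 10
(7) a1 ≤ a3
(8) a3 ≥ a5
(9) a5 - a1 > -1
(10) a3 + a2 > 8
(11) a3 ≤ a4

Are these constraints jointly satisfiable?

From constraints 1 and 4: a5 ≤ a1 ≤ 3. From constraints 3 and 11: a3 ≤ a4 ≤ 5. Hence a5 + a3 ≤ 8. But constraint 2 requires a5 + a3 ≥ 9, and 9 > 8. Contradiction.

Unsatisfiable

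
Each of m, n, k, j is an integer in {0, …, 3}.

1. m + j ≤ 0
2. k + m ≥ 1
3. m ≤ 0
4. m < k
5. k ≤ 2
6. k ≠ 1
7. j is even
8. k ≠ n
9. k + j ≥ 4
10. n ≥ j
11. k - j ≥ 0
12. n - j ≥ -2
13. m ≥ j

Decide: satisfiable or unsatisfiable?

Unsatisfiable

From constraint 5: k ≤ 2. From constraints 3 and 13: j ≤ m ≤ 0. Hence k + j ≤ 2. But constraint 9 requires k + j ≥ 4, and 4 > 2. Contradiction.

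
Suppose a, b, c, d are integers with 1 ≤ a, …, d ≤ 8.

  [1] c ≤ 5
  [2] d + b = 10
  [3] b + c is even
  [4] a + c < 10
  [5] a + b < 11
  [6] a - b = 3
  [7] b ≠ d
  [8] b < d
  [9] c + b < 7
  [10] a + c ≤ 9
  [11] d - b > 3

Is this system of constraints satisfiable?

One satisfying assignment is a = 6, b = 3, c = 3, d = 7.
For the less obvious constraints — constraint 2: d + b = 10; constraint 4: a + c = 9 — and the others hold by inspection.

Satisfiable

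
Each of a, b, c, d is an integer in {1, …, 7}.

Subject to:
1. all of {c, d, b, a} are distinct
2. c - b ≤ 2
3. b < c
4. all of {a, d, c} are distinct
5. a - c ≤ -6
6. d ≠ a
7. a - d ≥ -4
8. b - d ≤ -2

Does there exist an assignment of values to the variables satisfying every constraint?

Unsatisfiable

Constraints 2, 5, 7, and 8 give a − d ≥ -4, d − b ≥ 2, b − c ≥ -2, c − a ≥ 6.
Adding all 4 inequalities: the left sides telescope to 0, and the right sides sum to (-4) + 2 + (-2) + 6 = 2. So 0 ≥ 2, which is false.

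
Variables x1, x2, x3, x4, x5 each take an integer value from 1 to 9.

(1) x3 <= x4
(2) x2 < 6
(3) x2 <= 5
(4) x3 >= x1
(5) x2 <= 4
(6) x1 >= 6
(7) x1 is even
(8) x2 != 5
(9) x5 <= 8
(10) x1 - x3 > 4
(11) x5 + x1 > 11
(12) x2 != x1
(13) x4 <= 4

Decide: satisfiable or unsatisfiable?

From constraints 4 and 6: x3 ≥ x1 and x1 ≥ 6, so x3 ≥ 6. From constraints 1 and 13: x3 ≤ x4 and x4 ≤ 4, so x3 ≤ 4. But 4 < 6, so no value of x3 works.

Unsatisfiable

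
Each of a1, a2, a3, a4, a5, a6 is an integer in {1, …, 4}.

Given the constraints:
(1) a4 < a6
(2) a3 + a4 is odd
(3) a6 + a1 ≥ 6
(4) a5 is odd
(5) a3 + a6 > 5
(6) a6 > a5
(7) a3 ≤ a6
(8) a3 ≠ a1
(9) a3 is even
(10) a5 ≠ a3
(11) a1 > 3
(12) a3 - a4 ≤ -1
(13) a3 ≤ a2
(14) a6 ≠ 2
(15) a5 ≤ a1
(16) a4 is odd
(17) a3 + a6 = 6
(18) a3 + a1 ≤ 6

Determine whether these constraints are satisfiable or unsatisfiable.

Satisfiable

Try a1 = 4, a2 = 2, a3 = 2, a4 = 3, a5 = 1, a6 = 4.
Check constraint 3: a6 + a1 = 8; constraint 5: a3 + a6 = 6. The remaining constraints are straightforward to verify.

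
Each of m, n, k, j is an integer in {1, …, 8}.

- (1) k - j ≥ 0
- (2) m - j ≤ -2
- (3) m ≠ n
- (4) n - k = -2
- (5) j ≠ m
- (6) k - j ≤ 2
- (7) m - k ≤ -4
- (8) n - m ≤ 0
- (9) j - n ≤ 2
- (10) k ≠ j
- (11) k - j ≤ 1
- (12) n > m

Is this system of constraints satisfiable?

Unsatisfiable

Constraints 7, 8, 9, and 11 give n − j ≥ -2, j − k ≥ -1, k − m ≥ 4, m − n ≥ 0.
Adding all 4 inequalities: the left sides telescope to 0, and the right sides sum to (-2) + (-1) + 4 + 0 = 1. So 0 ≥ 1, which is false.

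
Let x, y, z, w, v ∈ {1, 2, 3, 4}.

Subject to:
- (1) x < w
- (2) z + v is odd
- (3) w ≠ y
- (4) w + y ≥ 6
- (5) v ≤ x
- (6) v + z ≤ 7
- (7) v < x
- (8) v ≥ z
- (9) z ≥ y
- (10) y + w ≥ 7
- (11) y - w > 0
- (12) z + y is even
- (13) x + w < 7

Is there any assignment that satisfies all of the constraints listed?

Unsatisfiable

Constraints 1, 7, 8, 9, and 11 give v < x, x < w, w < y, y ≤ z, z ≤ v. Chaining: v < x < w < y ≤ z ≤ v, which forces v < v — impossible.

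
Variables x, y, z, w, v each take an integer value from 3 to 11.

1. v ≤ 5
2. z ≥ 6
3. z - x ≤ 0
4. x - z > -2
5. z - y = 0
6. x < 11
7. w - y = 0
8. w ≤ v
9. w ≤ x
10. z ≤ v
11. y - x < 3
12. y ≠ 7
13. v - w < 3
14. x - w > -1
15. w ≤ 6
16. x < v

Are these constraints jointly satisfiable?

From constraint 2: z ≥ 6. From constraints 1 and 10: z ≤ v and v ≤ 5, so z ≤ 5. But 5 < 6, so no value of z works.

Unsatisfiable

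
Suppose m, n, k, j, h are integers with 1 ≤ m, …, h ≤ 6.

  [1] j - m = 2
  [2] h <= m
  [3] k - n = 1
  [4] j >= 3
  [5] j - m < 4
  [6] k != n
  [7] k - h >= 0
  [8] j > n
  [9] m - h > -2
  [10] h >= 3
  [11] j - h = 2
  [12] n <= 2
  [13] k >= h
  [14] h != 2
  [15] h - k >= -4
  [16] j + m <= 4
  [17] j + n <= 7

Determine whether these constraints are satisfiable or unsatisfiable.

From constraint 4: j ≥ 3. From constraints 2 and 10: m ≥ h ≥ 3. Hence j + m ≥ 6. But constraint 16 requires j + m ≤ 4, and 4 < 6. Contradiction.

Unsatisfiable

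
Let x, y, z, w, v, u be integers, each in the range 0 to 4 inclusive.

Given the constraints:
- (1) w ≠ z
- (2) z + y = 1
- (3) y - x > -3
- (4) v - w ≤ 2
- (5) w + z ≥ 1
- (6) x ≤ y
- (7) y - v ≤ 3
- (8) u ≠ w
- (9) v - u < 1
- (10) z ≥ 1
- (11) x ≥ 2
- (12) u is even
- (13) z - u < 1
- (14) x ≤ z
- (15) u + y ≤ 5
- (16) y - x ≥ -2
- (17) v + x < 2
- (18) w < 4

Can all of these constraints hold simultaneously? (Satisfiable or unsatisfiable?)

Unsatisfiable

From constraint 10: z ≥ 1. From constraints 6 and 11: y ≥ x ≥ 2. Hence z + y ≥ 3. But constraint 2 requires z + y = 1, and 1 < 3. Contradiction.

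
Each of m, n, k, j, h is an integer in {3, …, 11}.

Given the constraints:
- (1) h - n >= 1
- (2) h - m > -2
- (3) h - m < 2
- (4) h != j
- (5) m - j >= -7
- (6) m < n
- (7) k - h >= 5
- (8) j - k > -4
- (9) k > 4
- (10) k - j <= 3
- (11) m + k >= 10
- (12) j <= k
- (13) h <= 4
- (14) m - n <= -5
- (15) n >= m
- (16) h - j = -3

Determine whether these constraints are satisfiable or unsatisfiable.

Unsatisfiable

Constraints 1, 5, 7, 10, and 14 give j − k ≥ -3, k − h ≥ 5, h − n ≥ 1, n − m ≥ 5, m − j ≥ -7.
Adding all 5 inequalities: the left sides telescope to 0, and the right sides sum to (-3) + 5 + 1 + 5 + (-7) = 1. So 0 ≥ 1, which is false.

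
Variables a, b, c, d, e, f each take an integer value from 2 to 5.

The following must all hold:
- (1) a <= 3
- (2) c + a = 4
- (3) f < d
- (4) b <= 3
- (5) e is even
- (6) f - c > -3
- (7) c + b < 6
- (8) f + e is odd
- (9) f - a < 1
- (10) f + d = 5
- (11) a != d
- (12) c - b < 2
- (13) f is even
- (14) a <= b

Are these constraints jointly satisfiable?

Unsatisfiable

Constraint 13 makes f even and constraint 5 makes e even, so f + e must be even. Constraint 8 says f + e is odd — contradiction.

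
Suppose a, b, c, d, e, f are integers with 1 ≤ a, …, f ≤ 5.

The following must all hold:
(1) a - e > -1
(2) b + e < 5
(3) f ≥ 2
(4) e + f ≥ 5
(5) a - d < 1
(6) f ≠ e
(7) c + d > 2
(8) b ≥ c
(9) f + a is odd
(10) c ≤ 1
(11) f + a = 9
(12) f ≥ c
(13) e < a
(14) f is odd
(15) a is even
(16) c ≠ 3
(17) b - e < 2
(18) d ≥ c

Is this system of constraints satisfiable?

Take a = 4, b = 1, c = 1, d = 4, e = 2, f = 5. Then constraint 1: a - e = 2; constraint 2: b + e = 3, and every other listed constraint is also met.

Satisfiable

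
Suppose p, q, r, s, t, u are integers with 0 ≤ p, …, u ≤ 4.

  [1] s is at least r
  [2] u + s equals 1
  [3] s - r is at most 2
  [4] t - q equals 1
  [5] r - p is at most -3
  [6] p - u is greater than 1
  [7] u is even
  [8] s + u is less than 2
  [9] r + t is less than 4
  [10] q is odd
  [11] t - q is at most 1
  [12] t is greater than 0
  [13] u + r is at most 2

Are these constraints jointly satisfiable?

The assignment p = 4, q = 1, r = 1, s = 1, t = 2, u = 0 works:
  constraint 2 holds since u + s = 1.
  constraint 3 holds since s - r = 0.
  constraint 4 holds since t - q = 1.
The rest check out directly.

Satisfiable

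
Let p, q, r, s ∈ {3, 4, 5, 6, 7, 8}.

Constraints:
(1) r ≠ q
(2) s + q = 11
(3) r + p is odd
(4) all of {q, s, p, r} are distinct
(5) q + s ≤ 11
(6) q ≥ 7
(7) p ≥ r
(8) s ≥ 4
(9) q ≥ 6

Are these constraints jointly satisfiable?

Take p = 8, q = 7, r = 5, s = 4. Then constraint 2: s + q = 11; constraint 5: q + s = 11, and every other listed constraint is also met.

Satisfiable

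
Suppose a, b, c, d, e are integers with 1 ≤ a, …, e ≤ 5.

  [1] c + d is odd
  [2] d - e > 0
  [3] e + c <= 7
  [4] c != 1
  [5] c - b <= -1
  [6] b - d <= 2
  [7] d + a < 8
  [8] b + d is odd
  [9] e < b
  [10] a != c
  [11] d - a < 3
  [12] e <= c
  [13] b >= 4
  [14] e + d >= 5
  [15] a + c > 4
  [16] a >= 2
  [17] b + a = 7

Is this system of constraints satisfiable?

Try a = 2, b = 5, c = 3, d = 4, e = 3.
Check constraint 2: d - e = 1; constraint 3: e + c = 6. The remaining constraints are straightforward to verify.

Satisfiable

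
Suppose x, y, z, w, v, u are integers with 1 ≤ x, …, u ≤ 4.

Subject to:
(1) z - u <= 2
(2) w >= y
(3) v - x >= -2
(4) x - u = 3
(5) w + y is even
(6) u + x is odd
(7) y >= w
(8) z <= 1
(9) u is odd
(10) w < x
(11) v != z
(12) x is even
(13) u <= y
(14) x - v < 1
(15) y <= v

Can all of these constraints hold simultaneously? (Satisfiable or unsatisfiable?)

Try x = 4, y = 3, z = 1, w = 3, v = 4, u = 1.
Check constraint 1: z - u = 0; constraint 3: v - x = 0. The remaining constraints are straightforward to verify.

Satisfiable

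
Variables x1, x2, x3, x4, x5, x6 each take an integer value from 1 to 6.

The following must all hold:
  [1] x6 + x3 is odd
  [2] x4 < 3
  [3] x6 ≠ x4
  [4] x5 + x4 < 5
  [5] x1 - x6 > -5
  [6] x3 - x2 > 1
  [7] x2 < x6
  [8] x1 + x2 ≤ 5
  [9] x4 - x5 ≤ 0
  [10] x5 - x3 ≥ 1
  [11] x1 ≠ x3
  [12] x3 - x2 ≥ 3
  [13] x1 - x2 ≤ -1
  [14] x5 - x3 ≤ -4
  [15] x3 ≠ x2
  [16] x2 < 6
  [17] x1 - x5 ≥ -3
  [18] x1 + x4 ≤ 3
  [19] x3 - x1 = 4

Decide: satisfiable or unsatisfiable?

Constraints 10, 12, 13, and 17 give x3 − x2 ≥ 3, x2 − x1 ≥ 1, x1 − x5 ≥ -3, x5 − x3 ≥ 1.
Adding all 4 inequalities: the left sides telescope to 0, and the right sides sum to 3 + 1 + (-3) + 1 = 2. So 0 ≥ 2, which is false.

Unsatisfiable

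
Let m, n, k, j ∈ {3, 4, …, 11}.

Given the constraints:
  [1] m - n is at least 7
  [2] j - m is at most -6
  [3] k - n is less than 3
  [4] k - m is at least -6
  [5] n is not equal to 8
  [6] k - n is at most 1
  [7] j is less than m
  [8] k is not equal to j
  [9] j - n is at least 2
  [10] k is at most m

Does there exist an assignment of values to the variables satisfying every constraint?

Unsatisfiable

Constraints 2, 4, 6, and 9 give j − n ≥ 2, n − k ≥ -1, k − m ≥ -6, m − j ≥ 6.
Adding all 4 inequalities: the left sides telescope to 0, and the right sides sum to 2 + (-1) + (-6) + 6 = 1. So 0 ≥ 1, which is false.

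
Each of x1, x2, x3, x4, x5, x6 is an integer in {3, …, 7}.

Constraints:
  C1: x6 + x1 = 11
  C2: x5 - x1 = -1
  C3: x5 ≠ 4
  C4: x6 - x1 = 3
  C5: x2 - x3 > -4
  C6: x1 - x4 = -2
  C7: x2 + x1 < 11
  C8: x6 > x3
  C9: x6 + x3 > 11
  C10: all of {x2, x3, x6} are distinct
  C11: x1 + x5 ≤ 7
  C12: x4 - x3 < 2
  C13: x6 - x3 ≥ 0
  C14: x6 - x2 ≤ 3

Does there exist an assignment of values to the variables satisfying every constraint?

Satisfiable

One satisfying assignment is x1 = 4, x2 = 4, x3 = 6, x4 = 6, x5 = 3, x6 = 7.
For the less obvious constraints — constraint 1: x6 + x1 = 11; constraint 2: x5 - x1 = -1 — and the others hold by inspection.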